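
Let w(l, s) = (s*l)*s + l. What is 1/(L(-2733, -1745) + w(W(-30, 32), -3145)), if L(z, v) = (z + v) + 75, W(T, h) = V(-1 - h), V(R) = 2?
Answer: 1/19777649 ≈ 5.0562e-8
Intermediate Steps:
W(T, h) = 2
w(l, s) = l + l*s² (w(l, s) = (l*s)*s + l = l*s² + l = l + l*s²)
L(z, v) = 75 + v + z (L(z, v) = (v + z) + 75 = 75 + v + z)
1/(L(-2733, -1745) + w(W(-30, 32), -3145)) = 1/((75 - 1745 - 2733) + 2*(1 + (-3145)²)) = 1/(-4403 + 2*(1 + 9891025)) = 1/(-4403 + 2*9891026) = 1/(-4403 + 19782052) = 1/19777649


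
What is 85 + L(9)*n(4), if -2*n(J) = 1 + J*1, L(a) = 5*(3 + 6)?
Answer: -55/2 ≈ -27.500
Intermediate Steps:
L(a) = 45 (L(a) = 5*9 = 45)
n(J) = -1/2 - J/2 (n(J) = -(1 + J*1)/2 = -(1 + J)/2 = -1/2 - J/2)
85 + L(9)*n(4) = 85 + 45*(-1/2 - 1/2*4) = 85 + 45*(-1/2 - 2) = 85 + 45*(-5/2) = 85 - 225/2 = -55/2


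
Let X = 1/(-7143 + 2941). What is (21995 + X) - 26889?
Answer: -20564589/4202 ≈ -4894.0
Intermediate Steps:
X = -1/4202 (X = 1/(-4202) = -1/4202 ≈ -0.00023798)
(21995 + X) - 26889 = (21995 - 1/4202) - 26889 = 92422989/4202 - 26889 = -20564589/4202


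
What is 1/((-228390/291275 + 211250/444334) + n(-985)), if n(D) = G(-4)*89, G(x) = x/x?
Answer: 12942338585/1147873174214 ≈ 0.011275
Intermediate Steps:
G(x) = 1
n(D) = 89 (n(D) = 1*89 = 89)
1/((-228390/291275 + 211250/444334) + n(-985)) = 1/((-228390/291275 + 211250/444334) + 89) = 1/((-228390*1/291275 + 211250*(1/444334)) + 89) = 1/((-45678/58255 + 105625/222167) + 89) = 1/(-3994959851/12942338585 + 89) = 1/(1147873174214/12942338585) = 12942338585/1147873174214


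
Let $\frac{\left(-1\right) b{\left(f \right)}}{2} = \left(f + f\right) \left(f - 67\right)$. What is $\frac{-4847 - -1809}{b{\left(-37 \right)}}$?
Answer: $\frac{1519}{7696} \approx 0.19738$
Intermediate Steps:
$b{\left(f \right)} = - 4 f \left(-67 + f\right)$ ($b{\left(f \right)} = - 2 \left(f + f\right) \left(f - 67\right) = - 2 \cdot 2 f \left(-67 + f\right) = - 4 f \left(-67 + f\right)$)
$\frac{-4847 - -1809}{b{\left(-37 \right)}} = \frac{-4847 - -1809}{4 \left(-37\right) \left(67 - -37\right)} = \frac{-4847 + 1809}{4 \left(-37\right) \left(67 + 37\right)} = - \frac{3038}{4 \left(-37\right) 104} = - \frac{3038}{-15392} = \left(-3038\right) \left(- \frac{1}{15392}\right) = \frac{1519}{7696}$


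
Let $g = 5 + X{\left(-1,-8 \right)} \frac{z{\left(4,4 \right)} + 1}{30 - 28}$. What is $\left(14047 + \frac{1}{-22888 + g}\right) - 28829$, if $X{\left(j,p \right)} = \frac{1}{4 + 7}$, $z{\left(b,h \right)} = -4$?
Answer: $- \frac{7441687500}{503429} \approx -14782.0$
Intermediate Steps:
$X{\left(j,p \right)} = \frac{1}{11}$
$g = \frac{107}{22}$ ($g = 5 + \frac{\left(-4 + 1\right) \frac{1}{30 - 28}}{11} = 5 + \frac{\left(-3\right) \frac{1}{2}}{11} = 5 + \frac{1}{11} \left(- \frac{3}{2}\right) = 5 - \frac{3}{22} = \frac{107}{22} \approx 4.8636$)
$\left(14047 + \frac{1}{-22888 + g}\right) - 28829 = \left(14047 + \frac{1}{-22888 + \frac{107}{22}}\right) - 28829 = \left(14047 + \frac{1}{- \frac{503429}{22}}\right) - 28829 = \left(14047 - \frac{22}{503429}\right) - 28829 = \frac{7071667141}{503429} - 28829 = - \frac{7441687500}{503429}$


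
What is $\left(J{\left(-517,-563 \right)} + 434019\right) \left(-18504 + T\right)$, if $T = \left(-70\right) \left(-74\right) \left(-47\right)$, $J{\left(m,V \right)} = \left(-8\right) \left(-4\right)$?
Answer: $-113705736164$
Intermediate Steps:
$J{\left(m,V \right)} = 32$
$T = -243460$ ($T = 5180 \left(-47\right) = -243460$)
$\left(J{\left(-517,-563 \right)} + 434019\right) \left(-18504 + T\right) = \left(32 + 434019\right) \left(-18504 - 243460\right) = 434051 \left(-261964\right) = -113705736164$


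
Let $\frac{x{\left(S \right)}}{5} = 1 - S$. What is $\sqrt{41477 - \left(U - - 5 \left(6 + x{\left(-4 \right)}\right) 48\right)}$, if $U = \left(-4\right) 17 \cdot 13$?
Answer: $\sqrt{34921} \approx 186.87$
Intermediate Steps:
$x{\left(S \right)} = 5 - 5 S$ ($x{\left(S \right)} = 5 \left(1 - S\right) = 5 - 5 S$)
$U = -884$ ($U = \left(-68\right) 13 = -884$)
$\sqrt{41477 - \left(U - - 5 \left(6 + x{\left(-4 \right)}\right) 48\right)} = \sqrt{41477 + \left(- 5 \left(6 + \left(5 - -20\right)\right) 48 - -884\right)} = \sqrt{41477 + \left(- 5 \left(6 + \left(5 + 20\right)\right) 48 + 884\right)} = \sqrt{41477 + \left(- 5 \left(6 + 25\right) 48 + 884\right)} = \sqrt{41477 + \left(\left(-5\right) 31 \cdot 48 + 884\right)} = \sqrt{41477 + \left(\left(-155\right) 48 + 884\right)} = \sqrt{41477 + \left(-7440 + 884\right)} = \sqrt{41477 - 6556} = \sqrt{34921}$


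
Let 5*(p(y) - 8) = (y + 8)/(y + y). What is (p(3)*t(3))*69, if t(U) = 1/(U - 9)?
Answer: -5773/60 ≈ -96.217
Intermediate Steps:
t(U) = 1/(-9 + U)
p(y) = 8 + (8 + y)/(10*y) (p(y) = 8 + ((y + 8)/(y + y))/5 = 8 + ((8 + y)/((2*y)))/5 = 8 + ((8 + y)*(1/(2*y)))/5 = 8 + ((8 + y)/(2*y))/5 = 8 + (8 + y)/(10*y))
(p(3)*t(3))*69 = (((⅒)*(8 + 81*3)/3)/(-9 + 3))*69 = (((⅒)*(⅓)*(8 + 243))/(-6))*69 = (((⅒)*(⅓)*251)*(-⅙))*69 = ((251/30)*(-⅙))*69 = -251/180*69 = -5773/60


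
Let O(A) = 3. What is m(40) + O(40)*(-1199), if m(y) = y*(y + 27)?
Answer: -917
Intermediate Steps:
m(y) = y*(27 + y)
m(40) + O(40)*(-1199) = 40*(27 + 40) + 3*(-1199) = 40*67 - 3597 = 2680 - 3597 = -917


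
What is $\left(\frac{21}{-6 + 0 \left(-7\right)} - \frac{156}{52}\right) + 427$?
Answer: $\frac{841}{2} \approx 420.5$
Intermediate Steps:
$\left(\frac{21}{-6 + 0 \left(-7\right)} - \frac{156}{52}\right) + 427 = \left(\frac{21}{-6 + 0} - 3\right) + 427 = \left(\frac{21}{-6} - 3\right) + 427 = \left(21 \left(- \frac{1}{6}\right) - 3\right) + 427 = \left(- \frac{7}{2} - 3\right) + 427 = - \frac{13}{2} + 427 = \frac{841}{2}$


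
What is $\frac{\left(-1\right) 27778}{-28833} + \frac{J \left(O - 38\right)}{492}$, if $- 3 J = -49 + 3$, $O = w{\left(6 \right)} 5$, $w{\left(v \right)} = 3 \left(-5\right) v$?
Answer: $- \frac{50520238}{3546459} \approx -14.245$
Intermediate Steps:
$w{\left(v \right)} = - 15 v$
$O = -450$ ($O = \left(-15\right) 6 \cdot 5 = \left(-90\right) 5 = -450$)
$J = \frac{46}{3}$ ($J = - \frac{-49 + 3}{3} = \left(- \frac{1}{3}\right) \left(-46\right) = \frac{46}{3} \approx 15.333$)
$\frac{\left(-1\right) 27778}{-28833} + \frac{J \left(O - 38\right)}{492} = \frac{\left(-1\right) 27778}{-28833} + \frac{\frac{46}{3} \left(-450 - 38\right)}{492} = \left(-27778\right) \left(- \frac{1}{28833}\right) + \frac{46}{3} \left(-488\right) \frac{1}{492} = \frac{27778}{28833} - \frac{5612}{369} = - \frac{50520238}{3546459}$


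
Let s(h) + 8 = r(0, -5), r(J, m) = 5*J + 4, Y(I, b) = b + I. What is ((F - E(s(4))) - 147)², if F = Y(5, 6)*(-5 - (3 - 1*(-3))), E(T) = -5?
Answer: 69169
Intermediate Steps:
Y(I, b) = I + b
r(J, m) = 4 + 5*J
s(h) = -4 (s(h) = -8 + (4 + 5*0) = -8 + (4 + 0) = -8 + 4 = -4)
F = -121 (F = (5 + 6)*(-5 - (3 - 1*(-3))) = 11*(-5 - (3 + 3)) = 11*(-5 - 1*6) = 11*(-5 - 6) = 11*(-11) = -121)
((F - E(s(4))) - 147)² = ((-121 - 1*(-5)) - 147)² = ((-121 + 5) - 147)² = (-116 - 147)² = (-263)² = 69169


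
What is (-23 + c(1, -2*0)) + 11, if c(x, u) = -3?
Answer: -15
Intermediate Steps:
(-23 + c(1, -2*0)) + 11 = (-23 - 3) + 11 = -26 + 11 = -15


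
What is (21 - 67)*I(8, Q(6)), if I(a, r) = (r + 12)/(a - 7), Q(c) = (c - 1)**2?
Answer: -1702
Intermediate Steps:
Q(c) = (-1 + c)**2
I(a, r) = (12 + r)/(-7 + a)
(21 - 67)*I(8, Q(6)) = (21 - 67)*((12 + (-1 + 6)**2)/(-7 + 8)) = -46*(12 + 5**2)/1 = -46*(12 + 25) = -46*37 = -1702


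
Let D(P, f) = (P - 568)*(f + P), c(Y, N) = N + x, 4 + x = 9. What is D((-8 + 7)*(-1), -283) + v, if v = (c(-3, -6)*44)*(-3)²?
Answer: 159498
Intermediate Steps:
x = 5 (x = -4 + 9 = 5)
c(Y, N) = 5 + N (c(Y, N) = N + 5 = 5 + N)
D(P, f) = (-568 + P)*(P + f)
v = -396 (v = ((5 - 6)*44)*(-3)² = -1*44*9 = -44*9 = -396)
D((-8 + 7)*(-1), -283) + v = (((-8 + 7)*(-1))² - 568*(-8 + 7)*(-1) - 568*(-283) + ((-8 + 7)*(-1))*(-283)) - 396 = ((-1*(-1))² - (-568)*(-1) + 160744 - 1*(-1)*(-283)) - 396 = (1² - 568*1 + 160744 + 1*(-283)) - 396 = (1 - 568 + 160744 - 283) - 396 = 159894 - 396 = 159498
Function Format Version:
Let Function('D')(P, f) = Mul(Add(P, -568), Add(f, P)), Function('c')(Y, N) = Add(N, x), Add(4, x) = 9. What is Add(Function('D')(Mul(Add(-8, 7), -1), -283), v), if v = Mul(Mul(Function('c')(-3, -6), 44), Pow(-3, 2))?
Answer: 159498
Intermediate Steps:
x = 5 (x = Add(-4, 9) = 5)
Function('c')(Y, N) = Add(5, N) (Function('c')(Y, N) = Add(N, 5) = Add(5, N))
Function('D')(P, f) = Mul(Add(-568, P), Add(P, f))
v = -396 (v = Mul(Mul(Add(5, -6), 44), Pow(-3, 2)) = Mul(Mul(-1, 44), 9) = Mul(-44, 9) = -396)
Add(Function('D')(Mul(Add(-8, 7), -1), -283), v) = Add(Add(Pow(Mul(Add(-8, 7), -1), 2), Mul(-568, Mul(Add(-8, 7), -1)), Mul(-568, -283), Mul(Mul(Add(-8, 7), -1), -283)), -396) = Add(Add(Pow(Mul(-1, -1), 2), Mul(-568, Mul(-1, -1)), 160744, Mul(Mul(-1, -1), -283)), -396) = Add(Add(Pow(1, 2), Mul(-568, 1), 160744, Mul(1, -283)), -396) = Add(Add(1, -568, 160744, -283), -396) = Add(159894, -396) = 159498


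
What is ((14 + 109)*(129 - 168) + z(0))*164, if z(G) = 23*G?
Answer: -786708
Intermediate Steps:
((14 + 109)*(129 - 168) + z(0))*164 = ((14 + 109)*(129 - 168) + 23*0)*164 = (123*(-39) + 0)*164 = (-4797 + 0)*164 = -4797*164 = -786708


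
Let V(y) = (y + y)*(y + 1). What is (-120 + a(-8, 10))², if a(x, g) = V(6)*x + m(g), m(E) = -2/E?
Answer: 15689521/25 ≈ 6.2758e+5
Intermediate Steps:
V(y) = 2*y*(1 + y) (V(y) = (2*y)*(1 + y) = 2*y*(1 + y))
a(x, g) = -2/g + 84*x (a(x, g) = (2*6*(1 + 6))*x - 2/g = (2*6*7)*x - 2/g = 84*x - 2/g = -2/g + 84*x)
(-120 + a(-8, 10))² = (-120 + (-2/10 + 84*(-8)))² = (-120 + (-2*⅒ - 672))² = (-120 + (-⅕ - 672))² = (-120 - 3361/5)² = (-3961/5)² = 15689521/25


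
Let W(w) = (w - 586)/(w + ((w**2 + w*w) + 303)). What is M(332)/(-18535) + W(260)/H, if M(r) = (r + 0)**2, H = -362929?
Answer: -5430993276808838/913262633343445 ≈ -5.9468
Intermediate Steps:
M(r) = r**2
W(w) = (-586 + w)/(303 + w + 2*w**2) (W(w) = (-586 + w)/(w + ((w**2 + w**2) + 303)) = (-586 + w)/(w + (2*w**2 + 303)) = (-586 + w)/(w + (303 + 2*w**2)) = (-586 + w)/(303 + w + 2*w**2))
M(332)/(-18535) + W(260)/H = 332**2/(-18535) + ((-586 + 260)/(303 + 260 + 2*260**2))/(-362929) = 110224*(-1/18535) + (-326/(303 + 260 + 2*67600))*(-1/362929) = -110224/18535 + (-326/(303 + 260 + 135200))*(-1/362929) = -110224/18535 + (-326/135763)*(-1/362929) = -110224/18535 + ((1/135763)*(-326))*(-1/362929) = -110224/18535 - 326/135763*(-1/362929) = -110224/18535 + 326/49272329827 = -5430993276808838/913262633343445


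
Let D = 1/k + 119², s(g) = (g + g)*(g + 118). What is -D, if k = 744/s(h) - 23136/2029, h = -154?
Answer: -150472899815/10625933 ≈ -14161.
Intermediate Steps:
s(g) = 2*g*(118 + g) (s(g) = (2*g)*(118 + g) = 2*g*(118 + g))
k = -10625933/937398 (k = 744/((2*(-154)*(118 - 154))) - 23136/2029 = 744/((2*(-154)*(-36))) - 23136*1/2029 = 744/11088 - 23136/2029 = 744*(1/11088) - 23136/2029 = 31/462 - 23136/2029 = -10625933/937398 ≈ -11.336)
D = 150472899815/10625933 (D = 1/(-10625933/937398) + 119² = -937398/10625933 + 14161 = 150472899815/10625933 ≈ 14161.)
-D = -1*150472899815/10625933 = -150472899815/10625933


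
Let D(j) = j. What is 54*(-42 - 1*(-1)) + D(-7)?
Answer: -2221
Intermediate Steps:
54*(-42 - 1*(-1)) + D(-7) = 54*(-42 - 1*(-1)) - 7 = 54*(-42 + 1) - 7 = 54*(-41) - 7 = -2214 - 7 = -2221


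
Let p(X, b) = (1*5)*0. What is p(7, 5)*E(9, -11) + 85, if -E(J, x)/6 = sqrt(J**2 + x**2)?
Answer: 85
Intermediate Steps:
E(J, x) = -6*sqrt(J**2 + x**2)
p(X, b) = 0 (p(X, b) = 5*0 = 0)
p(7, 5)*E(9, -11) + 85 = 0*(-6*sqrt(9**2 + (-11)**2)) + 85 = 0*(-6*sqrt(81 + 121)) + 85 = 0*(-6*sqrt(202)) + 85 = 0 + 85 = 85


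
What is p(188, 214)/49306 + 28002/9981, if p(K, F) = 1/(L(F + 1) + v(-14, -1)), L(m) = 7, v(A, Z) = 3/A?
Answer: 21860577979/7791950445 ≈ 2.8055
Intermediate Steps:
p(K, F) = 14/95 (p(K, F) = 1/(7 + 3/(-14)) = 1/(7 + 3*(-1/14)) = 1/(7 - 3/14) = 1/(95/14) = 14/95)
p(188, 214)/49306 + 28002/9981 = (14/95)/49306 + 28002/9981 = (14/95)*(1/49306) + 28002*(1/9981) = 7/2342035 + 9334/3327 = 21860577979/7791950445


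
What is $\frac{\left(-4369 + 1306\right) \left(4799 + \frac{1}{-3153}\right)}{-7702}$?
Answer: $\frac{7724501083}{4047401} \approx 1908.5$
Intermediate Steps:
$\frac{\left(-4369 + 1306\right) \left(4799 + \frac{1}{-3153}\right)}{-7702} = - 3063 \left(4799 - \frac{1}{3153}\right) \left(- \frac{1}{7702}\right) = \left(-3063\right) \frac{15131246}{3153} \left(- \frac{1}{7702}\right) = \left(- \frac{15449002166}{1051}\right) \left(- \frac{1}{7702}\right) = \frac{7724501083}{4047401}$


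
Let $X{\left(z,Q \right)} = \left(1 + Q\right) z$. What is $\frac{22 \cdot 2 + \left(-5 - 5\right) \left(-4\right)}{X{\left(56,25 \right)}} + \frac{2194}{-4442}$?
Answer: $- \frac{50381}{115492} \approx -0.43623$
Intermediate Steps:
$X{\left(z,Q \right)} = z \left(1 + Q\right)$
$\frac{22 \cdot 2 + \left(-5 - 5\right) \left(-4\right)}{X{\left(56,25 \right)}} + \frac{2194}{-4442} = \frac{22 \cdot 2 + \left(-5 - 5\right) \left(-4\right)}{56 \left(1 + 25\right)} + \frac{2194}{-4442} = \frac{44 - -40}{56 \cdot 26} + 2194 \left(- \frac{1}{4442}\right) = \frac{44 + 40}{1456} - \frac{1097}{2221} = 84 \cdot \frac{1}{1456} - \frac{1097}{2221} = \frac{3}{52} - \frac{1097}{2221} = - \frac{50381}{115492}$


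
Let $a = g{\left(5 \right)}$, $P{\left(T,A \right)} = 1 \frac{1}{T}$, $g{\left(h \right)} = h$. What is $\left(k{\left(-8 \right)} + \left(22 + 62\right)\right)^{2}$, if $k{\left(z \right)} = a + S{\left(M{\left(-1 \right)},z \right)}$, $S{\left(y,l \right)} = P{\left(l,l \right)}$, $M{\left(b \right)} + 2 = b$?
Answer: $\frac{505521}{64} \approx 7898.8$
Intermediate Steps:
$M{\left(b \right)} = -2 + b$
$P{\left(T,A \right)} = \frac{1}{T}$
$S{\left(y,l \right)} = \frac{1}{l}$
$a = 5$
$k{\left(z \right)} = 5 + \frac{1}{z}$
$\left(k{\left(-8 \right)} + \left(22 + 62\right)\right)^{2} = \left(\left(5 + \frac{1}{-8}\right) + \left(22 + 62\right)\right)^{2} = \left(\left(5 - \frac{1}{8}\right) + 84\right)^{2} = \left(\frac{39}{8} + 84\right)^{2} = \left(\frac{711}{8}\right)^{2} = \frac{505521}{64}$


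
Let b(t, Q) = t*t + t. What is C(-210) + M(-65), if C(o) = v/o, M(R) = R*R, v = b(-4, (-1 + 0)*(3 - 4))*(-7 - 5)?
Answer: 147899/35 ≈ 4225.7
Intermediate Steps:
b(t, Q) = t + t² (b(t, Q) = t² + t = t + t²)
v = -144 (v = (-4*(1 - 4))*(-7 - 5) = -4*(-3)*(-12) = 12*(-12) = -144)
M(R) = R²
C(o) = -144/o
C(-210) + M(-65) = -144/(-210) + (-65)² = -144*(-1/210) + 4225 = 24/35 + 4225 = 147899/35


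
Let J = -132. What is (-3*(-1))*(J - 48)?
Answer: -540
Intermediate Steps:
(-3*(-1))*(J - 48) = (-3*(-1))*(-132 - 48) = 3*(-180) = -540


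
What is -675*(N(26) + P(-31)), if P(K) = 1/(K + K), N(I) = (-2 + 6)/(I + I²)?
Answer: 5675/806 ≈ 7.0409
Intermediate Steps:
N(I) = 4/(I + I²)
P(K) = 1/(2*K)
-675*(N(26) + P(-31)) = -675*(4/(26*(1 + 26)) + (½)/(-31)) = -675*(4*(1/26)/27 + (½)*(-1/31)) = -675*(4*(1/26)*(1/27) - 1/62) = -675*(2/351 - 1/62) = -675*(-227/21762) = 5675/806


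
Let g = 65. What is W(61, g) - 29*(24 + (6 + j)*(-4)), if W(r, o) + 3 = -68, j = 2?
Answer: 161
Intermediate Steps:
W(r, o) = -71 (W(r, o) = -3 - 68 = -71)
W(61, g) - 29*(24 + (6 + j)*(-4)) = -71 - 29*(24 + (6 + 2)*(-4)) = -71 - 29*(24 + 8*(-4)) = -71 - 29*(24 - 32) = -71 - 29*(-8) = -71 - 1*(-232) = -71 + 232 = 161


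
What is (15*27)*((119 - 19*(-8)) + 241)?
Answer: 207360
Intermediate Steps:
(15*27)*((119 - 19*(-8)) + 241) = 405*((119 + 152) + 241) = 405*(271 + 241) = 405*512 = 207360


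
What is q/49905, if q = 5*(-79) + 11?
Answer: -128/16635 ≈ -0.0076946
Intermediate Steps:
q = -384 (q = -395 + 11 = -384)
q/49905 = -384/49905 = -384*1/49905 = -128/16635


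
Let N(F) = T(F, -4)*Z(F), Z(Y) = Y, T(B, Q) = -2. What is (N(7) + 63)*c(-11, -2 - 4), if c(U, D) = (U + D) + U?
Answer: -1372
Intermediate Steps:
c(U, D) = D + 2*U (c(U, D) = (D + U) + U = D + 2*U)
N(F) = -2*F
(N(7) + 63)*c(-11, -2 - 4) = (-2*7 + 63)*((-2 - 4) + 2*(-11)) = (-14 + 63)*(-6 - 22) = 49*(-28) = -1372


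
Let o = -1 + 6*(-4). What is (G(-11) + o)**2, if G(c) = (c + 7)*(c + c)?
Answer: 3969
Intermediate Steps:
o = -25 (o = -1 - 24 = -25)
G(c) = 2*c*(7 + c) (G(c) = (7 + c)*(2*c) = 2*c*(7 + c))
(G(-11) + o)**2 = (2*(-11)*(7 - 11) - 25)**2 = (2*(-11)*(-4) - 25)**2 = (88 - 25)**2 = 63**2 = 3969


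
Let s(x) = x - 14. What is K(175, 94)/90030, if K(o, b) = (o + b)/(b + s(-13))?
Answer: 269/6032010 ≈ 4.4595e-5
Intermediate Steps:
s(x) = -14 + x
K(o, b) = (b + o)/(-27 + b) (K(o, b) = (o + b)/(b + (-14 - 13)) = (b + o)/(b - 27) = (b + o)/(-27 + b))
K(175, 94)/90030 = ((94 + 175)/(-27 + 94))/90030 = (269/67)*(1/90030) = 269/6032010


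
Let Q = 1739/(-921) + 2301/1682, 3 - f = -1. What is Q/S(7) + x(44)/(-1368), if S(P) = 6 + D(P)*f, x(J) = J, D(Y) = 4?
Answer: -108410543/1942598988 ≈ -0.055807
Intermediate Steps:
f = 4 (f = 3 - 1*(-1) = 3 + 1 = 4)
S(P) = 22 (S(P) = 6 + 4*4 = 6 + 16 = 22)
Q = -805777/1549122 (Q = 1739*(-1/921) + 2301*(1/1682) = -1739/921 + 2301/1682 = -805777/1549122 ≈ -0.52015)
Q/S(7) + x(44)/(-1368) = -805777/1549122/22 + 44/(-1368) = -805777/1549122*1/22 + 44*(-1/1368) = -805777/34080684 - 11/342 = -108410543/1942598988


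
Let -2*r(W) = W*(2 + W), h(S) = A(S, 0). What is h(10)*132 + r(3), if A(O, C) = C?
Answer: -15/2 ≈ -7.5000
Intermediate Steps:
h(S) = 0
r(W) = -W*(2 + W)/2
h(10)*132 + r(3) = 0*132 - 1/2*3*(2 + 3) = 0 - 1/2*3*5 = 0 - 15/2 = -15/2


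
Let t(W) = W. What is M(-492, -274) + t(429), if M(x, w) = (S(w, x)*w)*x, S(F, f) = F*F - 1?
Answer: 10120711029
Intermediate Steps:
S(F, f) = -1 + F² (S(F, f) = F² - 1 = -1 + F²)
M(x, w) = w*x*(-1 + w²) (M(x, w) = ((-1 + w²)*w)*x = (w*(-1 + w²))*x = w*x*(-1 + w²))
M(-492, -274) + t(429) = -274*(-492)*(-1 + (-274)²) + 429 = -274*(-492)*(-1 + 75076) + 429 = -274*(-492)*75075 + 429 = 10120710600 + 429 = 10120711029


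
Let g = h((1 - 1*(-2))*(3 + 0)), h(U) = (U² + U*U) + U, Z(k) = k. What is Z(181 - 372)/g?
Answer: -191/171 ≈ -1.1170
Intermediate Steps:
h(U) = U + 2*U² (h(U) = (U² + U²) + U = 2*U² + U = U + 2*U²)
g = 171 (g = ((1 - 1*(-2))*(3 + 0))*(1 + 2*((1 - 1*(-2))*(3 + 0))) = ((1 + 2)*3)*(1 + 2*((1 + 2)*3)) = (3*3)*(1 + 2*(3*3)) = 9*(1 + 2*9) = 9*(1 + 18) = 9*19 = 171)
Z(181 - 372)/g = (181 - 372)/171 = -191*1/171 = -191/171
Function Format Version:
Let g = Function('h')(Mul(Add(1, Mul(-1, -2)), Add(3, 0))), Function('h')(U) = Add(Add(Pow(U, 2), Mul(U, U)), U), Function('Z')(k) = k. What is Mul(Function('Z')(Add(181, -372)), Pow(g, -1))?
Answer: Rational(-191, 171) ≈ -1.1170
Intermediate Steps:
Function('h')(U) = Add(U, Mul(2, Pow(U, 2))) (Function('h')(U) = Add(Add(Pow(U, 2), Pow(U, 2)), U) = Add(Mul(2, Pow(U, 2)), U) = Add(U, Mul(2, Pow(U, 2))))
g = 171 (g = Mul(Mul(Add(1, Mul(-1, -2)), Add(3, 0)), Add(1, Mul(2, Mul(Add(1, Mul(-1, -2)), Add(3, 0))))) = Mul(Mul(Add(1, 2), 3), Add(1, Mul(2, Mul(Add(1, 2), 3)))) = Mul(Mul(3, 3), Add(1, Mul(2, Mul(3, 3)))) = Mul(9, Add(1, Mul(2, 9))) = Mul(9, Add(1, 18)) = Mul(9, 19) = 171)
Mul(Function('Z')(Add(181, -372)), Pow(g, -1)) = Mul(Add(181, -372), Pow(171, -1)) = Mul(-191, Rational(1, 171)) = Rational(-191, 171)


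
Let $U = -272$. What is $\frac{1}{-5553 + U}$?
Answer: $- \frac{1}{5825} \approx -0.00017167$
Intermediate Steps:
$\frac{1}{-5553 + U} = \frac{1}{-5553 - 272} = \frac{1}{-5825} = - \frac{1}{5825}$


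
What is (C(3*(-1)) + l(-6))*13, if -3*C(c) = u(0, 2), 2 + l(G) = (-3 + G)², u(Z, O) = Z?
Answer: 1027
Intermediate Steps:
l(G) = -2 + (-3 + G)²
C(c) = 0 (C(c) = -⅓*0 = 0)
(C(3*(-1)) + l(-6))*13 = (0 + (-2 + (-3 - 6)²))*13 = (0 + (-2 + (-9)²))*13 = (0 + (-2 + 81))*13 = (0 + 79)*13 = 79*13 = 1027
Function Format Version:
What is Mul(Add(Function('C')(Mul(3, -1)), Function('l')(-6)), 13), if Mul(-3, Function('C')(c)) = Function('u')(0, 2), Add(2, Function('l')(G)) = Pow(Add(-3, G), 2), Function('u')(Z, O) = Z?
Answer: 1027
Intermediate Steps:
Function('l')(G) = Add(-2, Pow(Add(-3, G), 2))
Function('C')(c) = 0 (Function('C')(c) = Mul(Rational(-1, 3), 0) = 0)
Mul(Add(Function('C')(Mul(3, -1)), Function('l')(-6)), 13) = Mul(Add(0, Add(-2, Pow(Add(-3, -6), 2))), 13) = Mul(Add(0, Add(-2, Pow(-9, 2))), 13) = Mul(Add(0, Add(-2, 81)), 13) = Mul(Add(0, 79), 13) = Mul(79, 13) = 1027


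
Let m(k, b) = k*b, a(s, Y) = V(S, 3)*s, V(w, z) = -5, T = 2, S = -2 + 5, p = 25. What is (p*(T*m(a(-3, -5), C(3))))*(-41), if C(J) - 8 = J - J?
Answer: -246000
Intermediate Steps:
S = 3
a(s, Y) = -5*s
C(J) = 8 (C(J) = 8 + (J - J) = 8 + 0 = 8)
m(k, b) = b*k
(p*(T*m(a(-3, -5), C(3))))*(-41) = (25*(2*(8*(-5*(-3)))))*(-41) = (25*(2*(8*15)))*(-41) = (25*(2*120))*(-41) = (25*240)*(-41) = 6000*(-41) = -246000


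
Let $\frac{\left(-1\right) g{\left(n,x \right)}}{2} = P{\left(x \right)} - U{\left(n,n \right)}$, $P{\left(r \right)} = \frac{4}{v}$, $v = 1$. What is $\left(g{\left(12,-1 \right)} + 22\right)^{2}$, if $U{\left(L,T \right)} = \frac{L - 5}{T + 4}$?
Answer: $\frac{14161}{64} \approx 221.27$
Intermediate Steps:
$U{\left(L,T \right)} = \frac{-5 + L}{4 + T}$
$P{\left(r \right)} = 4$ ($P{\left(r \right)} = \frac{4}{1} = 4 \cdot 1 = 4$)
$g{\left(n,x \right)} = -8 + \frac{2 \left(-5 + n\right)}{4 + n}$ ($g{\left(n,x \right)} = - 2 \left(4 - \frac{-5 + n}{4 + n}\right) = -8 + \frac{2 \left(-5 + n\right)}{4 + n}$)
$\left(g{\left(12,-1 \right)} + 22\right)^{2} = \left(\frac{6 \left(-7 - 12\right)}{4 + 12} + 22\right)^{2} = \left(\frac{6 \left(-7 - 12\right)}{16} + 22\right)^{2} = \left(6 \cdot \frac{1}{16} \left(-19\right) + 22\right)^{2} = \left(- \frac{57}{8} + 22\right)^{2} = \left(\frac{119}{8}\right)^{2} = \frac{14161}{64}$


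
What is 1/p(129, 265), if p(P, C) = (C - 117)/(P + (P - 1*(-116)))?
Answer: 187/74 ≈ 2.5270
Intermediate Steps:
p(P, C) = (-117 + C)/(116 + 2*P) (p(P, C) = (-117 + C)/(P + (P + 116)) = (-117 + C)/(P + (116 + P)) = (-117 + C)/(116 + 2*P))
1/p(129, 265) = 1/((-117 + 265)/(2*(58 + 129))) = 1/((½)*148/187) = 1/((½)*(1/187)*148) = 1/(74/187) = 187/74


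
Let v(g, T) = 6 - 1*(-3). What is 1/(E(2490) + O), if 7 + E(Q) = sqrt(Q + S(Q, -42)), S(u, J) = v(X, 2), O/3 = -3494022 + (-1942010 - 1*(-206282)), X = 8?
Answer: -15689257/246152785209550 - 7*sqrt(51)/246152785209550 ≈ -6.3738e-8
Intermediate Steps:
v(g, T) = 9 (v(g, T) = 6 + 3 = 9)
O = -15689250 (O = 3*(-3494022 + (-1942010 - 1*(-206282))) = 3*(-3494022 + (-1942010 + 206282)) = 3*(-3494022 - 1735728) = 3*(-5229750) = -15689250)
S(u, J) = 9
E(Q) = -7 + sqrt(9 + Q) (E(Q) = -7 + sqrt(Q + 9) = -7 + sqrt(9 + Q))
1/(E(2490) + O) = 1/((-7 + sqrt(9 + 2490)) - 15689250) = 1/((-7 + sqrt(2499)) - 15689250) = 1/((-7 + 7*sqrt(51)) - 15689250) = 1/(-15689257 + 7*sqrt(51))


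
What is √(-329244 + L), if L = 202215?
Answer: I*√127029 ≈ 356.41*I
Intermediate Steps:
√(-329244 + L) = √(-329244 + 202215) = √(-127029) = I*√127029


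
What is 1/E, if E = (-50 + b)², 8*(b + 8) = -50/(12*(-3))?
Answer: 20736/69338929 ≈ 0.00029905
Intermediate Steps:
b = -1127/144 (b = -8 + (-50/(12*(-3)))/8 = -8 + (-50/(-36))/8 = -8 + (-50*(-1/36))/8 = -8 + (⅛)*(25/18) = -8 + 25/144 = -1127/144 ≈ -7.8264)
E = 69338929/20736 (E = (-50 - 1127/144)² = (-8327/144)² = 69338929/20736 ≈ 3343.9)
1/E = 1/(69338929/20736) = 20736/69338929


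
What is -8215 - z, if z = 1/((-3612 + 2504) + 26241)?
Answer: -206467596/25133 ≈ -8215.0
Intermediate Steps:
z = 1/25133 (z = 1/(-1108 + 26241) = 1/25133 ≈ 3.9788e-5)
-8215 - z = -8215 - 1*1/25133 = -8215 - 1/25133 = -206467596/25133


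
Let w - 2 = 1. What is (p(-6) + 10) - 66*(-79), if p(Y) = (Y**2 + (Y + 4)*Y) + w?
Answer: 5275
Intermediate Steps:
w = 3 (w = 2 + 1 = 3)
p(Y) = 3 + Y**2 + Y*(4 + Y) (p(Y) = (Y**2 + (Y + 4)*Y) + 3 = (Y**2 + (4 + Y)*Y) + 3 = (Y**2 + Y*(4 + Y)) + 3 = 3 + Y**2 + Y*(4 + Y))
(p(-6) + 10) - 66*(-79) = ((3 + 2*(-6)**2 + 4*(-6)) + 10) - 66*(-79) = ((3 + 2*36 - 24) + 10) + 5214 = ((3 + 72 - 24) + 10) + 5214 = (51 + 10) + 5214 = 61 + 5214 = 5275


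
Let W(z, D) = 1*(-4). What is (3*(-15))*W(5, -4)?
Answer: 180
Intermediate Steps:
W(z, D) = -4
(3*(-15))*W(5, -4) = (3*(-15))*(-4) = -45*(-4) = 180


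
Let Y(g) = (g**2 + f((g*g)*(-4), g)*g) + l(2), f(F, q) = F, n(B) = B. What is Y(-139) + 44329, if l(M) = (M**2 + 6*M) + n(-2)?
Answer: 10806140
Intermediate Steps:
l(M) = -2 + M**2 + 6*M (l(M) = (M**2 + 6*M) - 2 = -2 + M**2 + 6*M)
Y(g) = 14 + g**2 - 4*g**3 (Y(g) = (g**2 + ((g*g)*(-4))*g) + (-2 + 2**2 + 6*2) = (g**2 + (g**2*(-4))*g) + (-2 + 4 + 12) = (g**2 + (-4*g**2)*g) + 14 = (g**2 - 4*g**3) + 14 = 14 + g**2 - 4*g**3)
Y(-139) + 44329 = (14 + (-139)**2 - 4*(-139)**3) + 44329 = (14 + 19321 - 4*(-2685619)) + 44329 = (14 + 19321 + 10742476) + 44329 = 10761811 + 44329 = 10806140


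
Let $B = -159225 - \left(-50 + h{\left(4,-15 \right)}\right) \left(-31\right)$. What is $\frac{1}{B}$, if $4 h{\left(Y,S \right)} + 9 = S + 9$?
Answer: $- \frac{4}{643565} \approx -6.2154 \cdot 10^{-6}$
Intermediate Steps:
$h{\left(Y,S \right)} = \frac{S}{4}$ ($h{\left(Y,S \right)} = - \frac{9}{4} + \frac{S + 9}{4} = - \frac{9}{4} + \frac{9 + S}{4} = - \frac{9}{4} + \left(\frac{9}{4} + \frac{S}{4}\right) = \frac{S}{4}$)
$B = - \frac{643565}{4}$ ($B = -159225 - \left(-50 + \frac{1}{4} \left(-15\right)\right) \left(-31\right) = -159225 - \left(-50 - \frac{15}{4}\right) \left(-31\right) = -159225 - \left(- \frac{215}{4}\right) \left(-31\right) = -159225 - \frac{6665}{4} = - \frac{643565}{4} \approx -1.6089 \cdot 10^{5}$)
$\frac{1}{B} = \frac{1}{- \frac{643565}{4}} = - \frac{4}{643565}$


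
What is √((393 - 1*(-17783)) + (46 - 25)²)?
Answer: √18617 ≈ 136.44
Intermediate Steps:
√((393 - 1*(-17783)) + (46 - 25)²) = √((393 + 17783) + 21²) = √(18176 + 441) = √18617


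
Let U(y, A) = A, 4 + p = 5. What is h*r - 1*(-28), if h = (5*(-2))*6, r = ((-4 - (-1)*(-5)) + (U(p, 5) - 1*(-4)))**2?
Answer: 28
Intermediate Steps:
p = 1 (p = -4 + 5 = 1)
r = 0 (r = ((-4 - (-1)*(-5)) + (5 - 1*(-4)))**2 = ((-4 - 1*5) + (5 + 4))**2 = ((-4 - 5) + 9)**2 = (-9 + 9)**2 = 0**2 = 0)
h = -60 (h = -10*6 = -60)
h*r - 1*(-28) = -60*0 - 1*(-28) = 0 + 28 = 28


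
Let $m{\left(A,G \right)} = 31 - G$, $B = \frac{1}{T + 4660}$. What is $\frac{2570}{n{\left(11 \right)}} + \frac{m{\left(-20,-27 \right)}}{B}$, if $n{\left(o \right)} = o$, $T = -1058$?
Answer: $\frac{2300646}{11} \approx 2.0915 \cdot 10^{5}$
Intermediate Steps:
$B = \frac{1}{3602}$ ($B = \frac{1}{-1058 + 4660} = \frac{1}{3602} \approx 0.00027762$)
$\frac{2570}{n{\left(11 \right)}} + \frac{m{\left(-20,-27 \right)}}{B} = \frac{2570}{11} + \left(31 - -27\right) \frac{1}{\frac{1}{3602}} = 2570 \cdot \frac{1}{11} + \left(31 + 27\right) 3602 = \frac{2570}{11} + 58 \cdot 3602 = \frac{2570}{11} + 208916 = \frac{2300646}{11}$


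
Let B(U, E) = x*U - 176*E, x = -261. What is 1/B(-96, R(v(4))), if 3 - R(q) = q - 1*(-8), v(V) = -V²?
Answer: 1/23120 ≈ 4.3253e-5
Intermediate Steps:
R(q) = -5 - q (R(q) = 3 - (q - 1*(-8)) = 3 - (q + 8) = 3 - (8 + q) = 3 + (-8 - q) = -5 - q)
B(U, E) = -261*U - 176*E
1/B(-96, R(v(4))) = 1/(-261*(-96) - 176*(-5 - (-1)*4²)) = 1/(25056 - 176*(-5 - (-1)*16)) = 1/(25056 - 176*(-5 - 1*(-16))) = 1/(25056 - 176*(-5 + 16)) = 1/(25056 - 176*11) = 1/(25056 - 1936) = 1/23120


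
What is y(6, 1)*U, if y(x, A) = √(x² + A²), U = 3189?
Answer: 3189*√37 ≈ 19398.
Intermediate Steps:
y(x, A) = √(A² + x²)
y(6, 1)*U = √(1² + 6²)*3189 = √(1 + 36)*3189 = √37*3189 = 3189*√37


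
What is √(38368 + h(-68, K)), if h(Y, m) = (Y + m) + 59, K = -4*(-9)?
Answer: √38395 ≈ 195.95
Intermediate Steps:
K = 36
h(Y, m) = 59 + Y + m
√(38368 + h(-68, K)) = √(38368 + (59 - 68 + 36)) = √(38368 + 27) = √38395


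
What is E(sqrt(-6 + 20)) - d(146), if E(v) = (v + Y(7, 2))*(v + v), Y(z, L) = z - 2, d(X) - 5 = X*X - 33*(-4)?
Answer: -21425 + 10*sqrt(14) ≈ -21388.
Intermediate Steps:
d(X) = 137 + X**2 (d(X) = 5 + (X*X - 33*(-4)) = 5 + (X**2 + 132) = 5 + (132 + X**2) = 137 + X**2)
Y(z, L) = -2 + z
E(v) = 2*v*(5 + v) (E(v) = (v + (-2 + 7))*(v + v) = (v + 5)*(2*v) = (5 + v)*(2*v) = 2*v*(5 + v))
E(sqrt(-6 + 20)) - d(146) = 2*sqrt(-6 + 20)*(5 + sqrt(-6 + 20)) - (137 + 146**2) = 2*sqrt(14)*(5 + sqrt(14)) - (137 + 21316) = 2*sqrt(14)*(5 + sqrt(14)) - 1*21453 = 2*sqrt(14)*(5 + sqrt(14)) - 21453 = -21453 + 2*sqrt(14)*(5 + sqrt(14))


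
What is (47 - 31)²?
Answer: 256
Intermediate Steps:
(47 - 31)² = 16² = 256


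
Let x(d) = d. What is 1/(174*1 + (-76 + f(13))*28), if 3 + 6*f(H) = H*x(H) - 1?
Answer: -1/1184 ≈ -0.00084459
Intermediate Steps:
f(H) = -2/3 + H**2/6 (f(H) = -1/2 + (H*H - 1)/6 = -1/2 + (H**2 - 1)/6 = -1/2 + (-1 + H**2)/6 = -1/2 + (-1/6 + H**2/6) = -2/3 + H**2/6)
1/(174*1 + (-76 + f(13))*28) = 1/(174*1 + (-76 + (-2/3 + (1/6)*13**2))*28) = 1/(174 + (-76 + (-2/3 + (1/6)*169))*28) = 1/(174 + (-76 + (-2/3 + 169/6))*28) = 1/(174 + (-76 + 55/2)*28) = 1/(174 - 97/2*28) = 1/(174 - 1358) = 1/(-1184) = -1/1184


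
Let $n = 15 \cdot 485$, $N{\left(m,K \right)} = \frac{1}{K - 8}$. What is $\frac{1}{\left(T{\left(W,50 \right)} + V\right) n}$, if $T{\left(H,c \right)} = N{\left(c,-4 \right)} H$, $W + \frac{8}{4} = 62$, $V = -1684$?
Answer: $- \frac{1}{12287475} \approx -8.1384 \cdot 10^{-8}$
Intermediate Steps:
$W = 60$ ($W = -2 + 62 = 60$)
$N{\left(m,K \right)} = \frac{1}{-8 + K}$
$n = 7275$
$T{\left(H,c \right)} = - \frac{H}{12}$ ($T{\left(H,c \right)} = \frac{H}{-8 - 4} = \frac{H}{-12} = - \frac{H}{12}$)
$\frac{1}{\left(T{\left(W,50 \right)} + V\right) n} = \frac{1}{\left(\left(- \frac{1}{12}\right) 60 - 1684\right) 7275} = \frac{1}{-5 - 1684} \cdot \frac{1}{7275} = \frac{1}{-1689} \cdot \frac{1}{7275} = \left(- \frac{1}{1689}\right) \frac{1}{7275} = - \frac{1}{12287475}$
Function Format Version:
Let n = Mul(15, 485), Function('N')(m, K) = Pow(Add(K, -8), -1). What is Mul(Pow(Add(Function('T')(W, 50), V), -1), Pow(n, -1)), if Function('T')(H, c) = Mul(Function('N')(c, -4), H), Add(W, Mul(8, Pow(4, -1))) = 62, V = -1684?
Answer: Rational(-1, 12287475) ≈ -8.1384e-8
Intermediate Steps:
W = 60 (W = Add(-2, 62) = 60)
Function('N')(m, K) = Pow(Add(-8, K), -1)
n = 7275
Function('T')(H, c) = Mul(Rational(-1, 12), H) (Function('T')(H, c) = Mul(Pow(Add(-8, -4), -1), H) = Mul(Pow(-12, -1), H) = Mul(Rational(-1, 12), H))
Mul(Pow(Add(Function('T')(W, 50), V), -1), Pow(n, -1)) = Mul(Pow(Add(Mul(Rational(-1, 12), 60), -1684), -1), Pow(7275, -1)) = Mul(Pow(Add(-5, -1684), -1), Rational(1, 7275)) = Mul(Pow(-1689, -1), Rational(1, 7275)) = Mul(Rational(-1, 1689), Rational(1, 7275)) = Rational(-1, 12287475)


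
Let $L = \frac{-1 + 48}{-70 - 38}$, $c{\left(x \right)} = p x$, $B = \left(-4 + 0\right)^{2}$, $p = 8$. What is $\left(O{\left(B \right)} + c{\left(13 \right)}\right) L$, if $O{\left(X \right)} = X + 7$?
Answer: $- \frac{5969}{108} \approx -55.268$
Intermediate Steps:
$B = 16$ ($B = \left(-4\right)^{2} = 16$)
$c{\left(x \right)} = 8 x$
$L = - \frac{47}{108}$ ($L = \frac{47}{-108} = 47 \left(- \frac{1}{108}\right) = - \frac{47}{108} \approx -0.43518$)
$O{\left(X \right)} = 7 + X$
$\left(O{\left(B \right)} + c{\left(13 \right)}\right) L = \left(\left(7 + 16\right) + 8 \cdot 13\right) \left(- \frac{47}{108}\right) = \left(23 + 104\right) \left(- \frac{47}{108}\right) = 127 \left(- \frac{47}{108}\right) = - \frac{5969}{108}$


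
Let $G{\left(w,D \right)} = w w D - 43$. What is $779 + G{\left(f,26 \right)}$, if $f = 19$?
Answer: $10122$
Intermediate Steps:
$G{\left(w,D \right)} = -43 + D w^{2}$ ($G{\left(w,D \right)} = w^{2} D - 43 = D w^{2} - 43 = -43 + D w^{2}$)
$779 + G{\left(f,26 \right)} = 779 - \left(43 - 26 \cdot 19^{2}\right) = 779 + \left(-43 + 26 \cdot 361\right) = 779 + \left(-43 + 9386\right) = 779 + 9343 = 10122$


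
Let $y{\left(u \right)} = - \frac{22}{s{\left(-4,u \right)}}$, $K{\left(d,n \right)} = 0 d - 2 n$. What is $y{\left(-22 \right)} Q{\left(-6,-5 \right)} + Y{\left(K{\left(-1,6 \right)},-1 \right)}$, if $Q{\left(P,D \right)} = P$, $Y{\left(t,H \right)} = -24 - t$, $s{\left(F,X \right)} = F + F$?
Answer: $- \frac{57}{2} \approx -28.5$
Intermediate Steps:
$s{\left(F,X \right)} = 2 F$
$K{\left(d,n \right)} = - 2 n$ ($K{\left(d,n \right)} = 0 - 2 n = - 2 n$)
$y{\left(u \right)} = \frac{11}{4}$ ($y{\left(u \right)} = - \frac{22}{2 \left(-4\right)} = - \frac{22}{-8} = \left(-22\right) \left(- \frac{1}{8}\right) = \frac{11}{4}$)
$y{\left(-22 \right)} Q{\left(-6,-5 \right)} + Y{\left(K{\left(-1,6 \right)},-1 \right)} = \frac{11}{4} \left(-6\right) - \left(24 - 12\right) = - \frac{33}{2} - 12 = - \frac{57}{2}$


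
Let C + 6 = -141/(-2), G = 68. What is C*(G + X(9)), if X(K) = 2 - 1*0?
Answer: 4515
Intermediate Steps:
X(K) = 2 (X(K) = 2 + 0 = 2)
C = 129/2 (C = -6 - 141/(-2) = -6 - 141*(-½) = -6 + 141/2 = 129/2 ≈ 64.500)
C*(G + X(9)) = 129*(68 + 2)/2 = (129/2)*70 = 4515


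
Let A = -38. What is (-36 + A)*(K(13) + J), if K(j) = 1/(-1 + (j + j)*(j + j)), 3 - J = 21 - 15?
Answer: 149776/675 ≈ 221.89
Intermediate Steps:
J = -3 (J = 3 - (21 - 15) = 3 - 1*6 = 3 - 6 = -3)
K(j) = 1/(-1 + 4*j²) (K(j) = 1/(-1 + (2*j)*(2*j)) = 1/(-1 + 4*j²))
(-36 + A)*(K(13) + J) = (-36 - 38)*(1/(-1 + 4*13²) - 3) = -74*(1/(-1 + 4*169) - 3) = -74*(1/(-1 + 676) - 3) = -74*(1/675 - 3) = -74*(-2024/675) = 149776/675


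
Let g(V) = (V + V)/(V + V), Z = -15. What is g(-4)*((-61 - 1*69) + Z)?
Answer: -145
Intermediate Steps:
g(V) = 1 (g(V) = (2*V)/((2*V)) = (2*V)*(1/(2*V)) = 1)
g(-4)*((-61 - 1*69) + Z) = 1*((-61 - 1*69) - 15) = 1*((-61 - 69) - 15) = 1*(-130 - 15) = 1*(-145) = -145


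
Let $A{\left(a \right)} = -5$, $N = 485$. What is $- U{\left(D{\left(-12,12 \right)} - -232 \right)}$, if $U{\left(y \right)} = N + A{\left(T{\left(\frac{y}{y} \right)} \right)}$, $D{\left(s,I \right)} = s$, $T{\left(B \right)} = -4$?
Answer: $-480$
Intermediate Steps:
$U{\left(y \right)} = 480$ ($U{\left(y \right)} = 485 - 5 = 480$)
$- U{\left(D{\left(-12,12 \right)} - -232 \right)} = \left(-1\right) 480 = -480$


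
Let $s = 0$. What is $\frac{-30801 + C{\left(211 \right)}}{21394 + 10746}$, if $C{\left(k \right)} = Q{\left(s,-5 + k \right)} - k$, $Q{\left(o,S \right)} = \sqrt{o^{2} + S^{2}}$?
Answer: $- \frac{15403}{16070} \approx -0.95849$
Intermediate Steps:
$Q{\left(o,S \right)} = \sqrt{S^{2} + o^{2}}$
$C{\left(k \right)} = \sqrt{\left(-5 + k\right)^{2}} - k$ ($C{\left(k \right)} = \sqrt{\left(-5 + k\right)^{2} + 0^{2}} - k = \sqrt{\left(-5 + k\right)^{2} + 0} - k = \sqrt{\left(-5 + k\right)^{2}} - k$)
$\frac{-30801 + C{\left(211 \right)}}{21394 + 10746} = \frac{-30801 + \left(\sqrt{\left(-5 + 211\right)^{2}} - 211\right)}{21394 + 10746} = \frac{-30801 - \left(211 - \sqrt{206^{2}}\right)}{32140} = \left(-30801 - \left(211 - \sqrt{42436}\right)\right) \frac{1}{32140} = \left(-30801 + \left(206 - 211\right)\right) \frac{1}{32140} = \left(-30801 - 5\right) \frac{1}{32140} = \left(-30806\right) \frac{1}{32140} = - \frac{15403}{16070}$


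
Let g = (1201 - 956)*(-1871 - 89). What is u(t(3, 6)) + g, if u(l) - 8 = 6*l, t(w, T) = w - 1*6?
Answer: -480210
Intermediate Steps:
t(w, T) = -6 + w (t(w, T) = w - 6 = -6 + w)
g = -480200 (g = 245*(-1960) = -480200)
u(l) = 8 + 6*l
u(t(3, 6)) + g = (8 + 6*(-6 + 3)) - 480200 = (8 + 6*(-3)) - 480200 = (8 - 18) - 480200 = -10 - 480200 = -480210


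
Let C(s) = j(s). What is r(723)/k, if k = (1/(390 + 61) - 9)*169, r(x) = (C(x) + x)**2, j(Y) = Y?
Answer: -471501558/342901 ≈ -1375.0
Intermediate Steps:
C(s) = s
r(x) = 4*x**2 (r(x) = (x + x)**2 = (2*x)**2 = 4*x**2)
k = -685802/451 (k = (1/451 - 9)*169 = -4058/451*169 = -685802/451 ≈ -1520.6)
r(723)/k = (4*723**2)/(-685802/451) = (4*522729)*(-451/685802) = 2090916*(-451/685802) = -471501558/342901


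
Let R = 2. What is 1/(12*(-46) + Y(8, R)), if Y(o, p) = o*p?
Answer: -1/536 ≈ -0.0018657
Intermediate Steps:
1/(12*(-46) + Y(8, R)) = 1/(12*(-46) + 8*2) = 1/(-552 + 16) = 1/(-536) = -1/536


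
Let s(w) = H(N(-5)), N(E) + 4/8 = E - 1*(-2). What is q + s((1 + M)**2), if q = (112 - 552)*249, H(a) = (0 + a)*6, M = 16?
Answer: -109581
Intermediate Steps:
N(E) = 3/2 + E (N(E) = -1/2 + (E - 1*(-2)) = -1/2 + (E + 2) = -1/2 + (2 + E) = 3/2 + E)
H(a) = 6*a (H(a) = a*6 = 6*a)
s(w) = -21 (s(w) = 6*(3/2 - 5) = 6*(-7/2) = -21)
q = -109560 (q = -440*249 = -109560)
q + s((1 + M)**2) = -109560 - 21 = -109581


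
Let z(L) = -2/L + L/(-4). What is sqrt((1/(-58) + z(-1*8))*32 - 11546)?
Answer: I*sqrt(9650098)/29 ≈ 107.12*I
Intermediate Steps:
z(L) = -2/L - L/4 (z(L) = -2/L + L*(-1/4) = -2/L - L/4)
sqrt((1/(-58) + z(-1*8))*32 - 11546) = sqrt((1/(-58) + (-2/((-1*8)) - (-1)*8/4))*32 - 11546) = sqrt((-1/58 + (-2/(-8) - 1/4*(-8)))*32 - 11546) = sqrt((-1/58 + (-2*(-1/8) + 2))*32 - 11546) = sqrt((-1/58 + (1/4 + 2))*32 - 11546) = sqrt((-1/58 + 9/4)*32 - 11546) = sqrt((259/116)*32 - 11546) = sqrt(2072/29 - 11546) = sqrt(-332762/29) = I*sqrt(9650098)/29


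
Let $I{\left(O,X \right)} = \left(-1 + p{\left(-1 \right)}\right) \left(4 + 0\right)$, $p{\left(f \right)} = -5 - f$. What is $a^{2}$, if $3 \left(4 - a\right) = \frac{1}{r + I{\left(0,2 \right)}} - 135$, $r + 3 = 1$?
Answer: $\frac{10465225}{4356} \approx 2402.5$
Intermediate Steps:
$r = -2$ ($r = -3 + 1 = -2$)
$I{\left(O,X \right)} = -20$ ($I{\left(O,X \right)} = \left(-1 - 4\right) \left(4 + 0\right) = \left(-1 + \left(-5 + 1\right)\right) 4 = \left(-1 - 4\right) 4 = \left(-5\right) 4 = -20$)
$a = \frac{3235}{66}$ ($a = 4 - \frac{\frac{1}{-2 - 20} - 135}{3} = 4 - \frac{\frac{1}{-22} - 135}{3} = 4 - \frac{- \frac{1}{22} - 135}{3} = 4 - - \frac{2971}{66} = 4 + \frac{2971}{66} = \frac{3235}{66} \approx 49.015$)
$a^{2} = \left(\frac{3235}{66}\right)^{2} = \frac{10465225}{4356}$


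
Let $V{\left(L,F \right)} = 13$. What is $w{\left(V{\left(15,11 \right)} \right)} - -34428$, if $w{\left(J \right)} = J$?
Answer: $34441$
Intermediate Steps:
$w{\left(V{\left(15,11 \right)} \right)} - -34428 = 13 - -34428 = 13 + 34428 = 34441$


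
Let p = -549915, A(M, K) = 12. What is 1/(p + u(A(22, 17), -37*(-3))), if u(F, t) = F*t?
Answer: -1/548583 ≈ -1.8229e-6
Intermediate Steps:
1/(p + u(A(22, 17), -37*(-3))) = 1/(-549915 + 12*(-37*(-3))) = 1/(-549915 + 12*111) = 1/(-549915 + 1332) = 1/(-548583) = -1/548583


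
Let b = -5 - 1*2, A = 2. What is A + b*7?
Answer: -47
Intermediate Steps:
b = -7 (b = -5 - 2 = -7)
A + b*7 = 2 - 7*7 = 2 - 49 = -47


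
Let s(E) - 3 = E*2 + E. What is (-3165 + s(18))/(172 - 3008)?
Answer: 777/709 ≈ 1.0959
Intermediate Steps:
s(E) = 3 + 3*E (s(E) = 3 + (E*2 + E) = 3 + (2*E + E) = 3 + 3*E)
(-3165 + s(18))/(172 - 3008) = (-3165 + (3 + 3*18))/(172 - 3008) = (-3165 + (3 + 54))/(-2836) = (-3165 + 57)*(-1/2836) = -3108*(-1/2836) = 777/709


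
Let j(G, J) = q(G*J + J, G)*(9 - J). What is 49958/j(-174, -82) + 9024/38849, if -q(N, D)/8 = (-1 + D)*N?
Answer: 8155491765971/35105828921800 ≈ 0.23231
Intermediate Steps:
q(N, D) = -8*N*(-1 + D) (q(N, D) = -8*(-1 + D)*N = -8*N*(-1 + D))
j(G, J) = 8*(1 - G)*(9 - J)*(J + G*J) (j(G, J) = (8*(G*J + J)*(1 - G))*(9 - J) = (8*(J + G*J)*(1 - G))*(9 - J) = (8*(1 - G)*(J + G*J))*(9 - J) = 8*(1 - G)*(9 - J)*(J + G*J))
49958/j(-174, -82) + 9024/38849 = 49958/((8*(-82)*(1 - 174)*(-1 - 174)*(-9 - 82))) + 9024/38849 = 49958/((8*(-82)*(-173)*(-175)*(-91))) + 9024*(1/38849) = 49958/1807296400 + 9024/38849 = 49958*(1/1807296400) + 9024/38849 = 24979/903648200 + 9024/38849 = 8155491765971/35105828921800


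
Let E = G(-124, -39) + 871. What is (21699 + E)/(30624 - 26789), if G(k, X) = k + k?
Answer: 22322/3835 ≈ 5.8206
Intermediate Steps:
G(k, X) = 2*k
E = 623 (E = 2*(-124) + 871 = -248 + 871 = 623)
(21699 + E)/(30624 - 26789) = (21699 + 623)/(30624 - 26789) = 22322/3835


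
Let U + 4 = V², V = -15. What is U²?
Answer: 48841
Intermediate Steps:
U = 221 (U = -4 + (-15)² = -4 + 225 = 221)
U² = 221² = 48841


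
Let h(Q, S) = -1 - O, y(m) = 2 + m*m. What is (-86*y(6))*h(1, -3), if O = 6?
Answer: 22876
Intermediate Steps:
y(m) = 2 + m²
h(Q, S) = -7 (h(Q, S) = -1 - 1*6 = -1 - 6 = -7)
(-86*y(6))*h(1, -3) = -86*(2 + 6²)*(-7) = -86*(2 + 36)*(-7) = -86*38*(-7) = -3268*(-7) = 22876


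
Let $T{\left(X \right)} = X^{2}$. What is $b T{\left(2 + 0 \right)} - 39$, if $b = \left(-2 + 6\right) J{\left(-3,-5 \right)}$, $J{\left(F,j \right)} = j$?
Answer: $-119$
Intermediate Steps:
$b = -20$ ($b = \left(-2 + 6\right) \left(-5\right) = 4 \left(-5\right) = -20$)
$b T{\left(2 + 0 \right)} - 39 = - 20 \left(2 + 0\right)^{2} - 39 = - 20 \cdot 2^{2} - 39 = \left(-20\right) 4 - 39 = -80 - 39 = -119$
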